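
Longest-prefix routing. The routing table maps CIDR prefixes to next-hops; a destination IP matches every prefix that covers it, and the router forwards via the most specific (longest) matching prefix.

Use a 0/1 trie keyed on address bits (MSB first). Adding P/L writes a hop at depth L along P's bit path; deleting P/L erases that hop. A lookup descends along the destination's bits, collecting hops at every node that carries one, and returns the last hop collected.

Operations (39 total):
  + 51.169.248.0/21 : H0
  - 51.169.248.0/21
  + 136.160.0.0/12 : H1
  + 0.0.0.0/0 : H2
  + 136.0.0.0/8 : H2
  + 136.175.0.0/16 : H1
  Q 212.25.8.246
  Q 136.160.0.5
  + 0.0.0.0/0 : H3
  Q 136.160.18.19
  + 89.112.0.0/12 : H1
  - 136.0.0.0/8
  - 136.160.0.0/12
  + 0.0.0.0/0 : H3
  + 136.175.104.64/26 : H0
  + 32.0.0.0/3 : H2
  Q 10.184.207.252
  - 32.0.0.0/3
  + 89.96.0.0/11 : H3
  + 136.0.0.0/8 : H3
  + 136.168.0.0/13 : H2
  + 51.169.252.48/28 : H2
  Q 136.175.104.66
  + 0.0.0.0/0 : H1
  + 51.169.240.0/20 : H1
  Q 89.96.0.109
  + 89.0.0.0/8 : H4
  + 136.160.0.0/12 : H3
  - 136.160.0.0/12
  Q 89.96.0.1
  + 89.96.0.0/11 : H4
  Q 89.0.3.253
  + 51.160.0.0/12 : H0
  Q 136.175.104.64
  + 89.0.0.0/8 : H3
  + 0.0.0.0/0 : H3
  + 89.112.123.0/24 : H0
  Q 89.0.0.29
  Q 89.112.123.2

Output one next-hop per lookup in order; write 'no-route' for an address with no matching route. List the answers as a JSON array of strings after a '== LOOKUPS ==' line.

Apply in order:
  add 51.169.248.0/21 -> H0 at depth 21
  - 51.169.248.0/21 clear@21
  add 136.160.0.0/12 -> H1 at depth 12
  add 0.0.0.0/0 -> H2 at depth 0
  add 136.0.0.0/8 -> H2 at depth 8
  add 136.175.0.0/16 -> H1 at depth 16
  lookup 212.25.8.246: bits 1 walk d0:H2→d1:- -> H2
  lookup 136.160.0.5: bits 100010001010 walk d0:H2→d1:-→d2:-→d3:-→d4:-→d5:-→d6:-→d7:-→d8:H2→d9:-→d10:-→d11:-→d12:H1 -> H1
  add 0.0.0.0/0 -> H3 at depth 0
  lookup 136.160.18.19: bits 100010001010 walk d0:H3→d1:-→d2:-→d3:-→d4:-→d5:-→d6:-→d7:-→d8:H2→d9:-→d10:-→d11:-→d12:H1 -> H1
  add 89.112.0.0/12 -> H1 at depth 12
  - 136.0.0.0/8 clear@8
  - 136.160.0.0/12 clear@12
  add 0.0.0.0/0 -> H3 at depth 0
  add 136.175.104.64/26 -> H0 at depth 26
  add 32.0.0.0/3 -> H2 at depth 3
  lookup 10.184.207.252: bits 00 walk d0:H3→d1:-→d2:- -> H3
  - 32.0.0.0/3 clear@3
  add 89.96.0.0/11 -> H3 at depth 11
  add 136.0.0.0/8 -> H3 at depth 8
  add 136.168.0.0/13 -> H2 at depth 13
  add 51.169.252.48/28 -> H2 at depth 28
  lookup 136.175.104.66: bits 10001000101011110110100001 walk d0:H3→d1:-→d2:-→d3:-→d4:-→d5:-→d6:-→d7:-→d8:H3→d9:-→d10:-→d11:-→d12:-→d13:H2→d14:-→d15:-→d16:H1→d17:-→d18:-→d19:-→d20:-→d21:-→d22:-→d23:-→d24:-→d25:-→d26:H0 -> H0
  add 0.0.0.0/0 -> H1 at depth 0
  add 51.169.240.0/20 -> H1 at depth 20
  lookup 89.96.0.109: bits 01011001011 walk d0:H1→d1:-→d2:-→d3:-→d4:-→d5:-→d6:-→d7:-→d8:-→d9:-→d10:-→d11:H3 -> H3
  add 89.0.0.0/8 -> H4 at depth 8
  add 136.160.0.0/12 -> H3 at depth 12
  - 136.160.0.0/12 clear@12
  lookup 89.96.0.1: bits 01011001011 walk d0:H1→d1:-→d2:-→d3:-→d4:-→d5:-→d6:-→d7:-→d8:H4→d9:-→d10:-→d11:H3 -> H3
  add 89.96.0.0/11 -> H4 at depth 11
  lookup 89.0.3.253: bits 010110010 walk d0:H1→d1:-→d2:-→d3:-→d4:-→d5:-→d6:-→d7:-→d8:H4→d9:- -> H4
  add 51.160.0.0/12 -> H0 at depth 12
  lookup 136.175.104.64: bits 10001000101011110110100001 walk d0:H1→d1:-→d2:-→d3:-→d4:-→d5:-→d6:-→d7:-→d8:H3→d9:-→d10:-→d11:-→d12:-→d13:H2→d14:-→d15:-→d16:H1→d17:-→d18:-→d19:-→d20:-→d21:-→d22:-→d23:-→d24:-→d25:-→d26:H0 -> H0
  add 89.0.0.0/8 -> H3 at depth 8
  add 0.0.0.0/0 -> H3 at depth 0
  add 89.112.123.0/24 -> H0 at depth 24
  lookup 89.0.0.29: bits 010110010 walk d0:H3→d1:-→d2:-→d3:-→d4:-→d5:-→d6:-→d7:-→d8:H3→d9:- -> H3
  lookup 89.112.123.2: bits 010110010111000001111011 walk d0:H3→d1:-→d2:-→d3:-→d4:-→d5:-→d6:-→d7:-→d8:H3→d9:-→d10:-→d11:H4→d12:H1→d13:-→d14:-→d15:-→d16:-→d17:-→d18:-→d19:-→d20:-→d21:-→d22:-→d23:-→d24:H0 -> H0

== LOOKUPS ==
["H2","H1","H1","H3","H0","H3","H3","H4","H0","H3","H0"]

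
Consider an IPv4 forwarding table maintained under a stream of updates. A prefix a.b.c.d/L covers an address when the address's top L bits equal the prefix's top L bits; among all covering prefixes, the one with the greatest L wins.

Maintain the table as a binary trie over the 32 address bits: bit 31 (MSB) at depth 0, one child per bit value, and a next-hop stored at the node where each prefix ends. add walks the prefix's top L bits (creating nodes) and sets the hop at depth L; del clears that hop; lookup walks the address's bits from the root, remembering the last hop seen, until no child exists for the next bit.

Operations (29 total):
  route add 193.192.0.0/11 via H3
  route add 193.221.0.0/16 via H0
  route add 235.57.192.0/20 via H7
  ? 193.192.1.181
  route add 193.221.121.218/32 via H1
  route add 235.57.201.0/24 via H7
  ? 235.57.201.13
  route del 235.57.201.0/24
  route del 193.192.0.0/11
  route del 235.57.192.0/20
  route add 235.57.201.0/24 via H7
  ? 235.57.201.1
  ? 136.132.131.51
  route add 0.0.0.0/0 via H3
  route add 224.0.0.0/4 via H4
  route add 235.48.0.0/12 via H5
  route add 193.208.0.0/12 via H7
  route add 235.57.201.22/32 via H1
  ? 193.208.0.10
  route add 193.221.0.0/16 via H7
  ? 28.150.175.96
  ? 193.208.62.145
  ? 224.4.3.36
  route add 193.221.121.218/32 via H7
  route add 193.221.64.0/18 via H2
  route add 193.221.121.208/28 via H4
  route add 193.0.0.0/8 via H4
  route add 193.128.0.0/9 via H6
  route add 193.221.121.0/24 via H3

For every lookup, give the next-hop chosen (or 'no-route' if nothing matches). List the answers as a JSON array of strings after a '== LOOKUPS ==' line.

Trace:
  + 193.192.0.0/11 (H3) depth=11
  + 193.221.0.0/16 (H0) depth=16
  + 235.57.192.0/20 (H7) depth=20
  lookup 193.192.1.181: bits 11000001110 walk d0:-→d1:-→d2:-→d3:-→d4:-→d5:-→d6:-→d7:-→d8:-→d9:-→d10:-→d11:H3 -> H3
  + 193.221.121.218/32 (H1) depth=32
  + 235.57.201.0/24 (H7) depth=24
  lookup 235.57.201.13: bits 111010110011100111001001 walk d0:-→d1:-→d2:-→d3:-→d4:-→d5:-→d6:-→d7:-→d8:-→d9:-→d10:-→d11:-→d12:-→d13:-→d14:-→d15:-→d16:-→d17:-→d18:-→d19:-→d20:H7→d21:-→d22:-→d23:-→d24:H7 -> H7
  del 235.57.201.0/24 (clear depth 24)
  del 193.192.0.0/11 (clear depth 11)
  del 235.57.192.0/20 (clear depth 20)
  + 235.57.201.0/24 (H7) depth=24
  lookup 235.57.201.1: bits 111010110011100111001001 walk d0:-→d1:-→d2:-→d3:-→d4:-→d5:-→d6:-→d7:-→d8:-→d9:-→d10:-→d11:-→d12:-→d13:-→d14:-→d15:-→d16:-→d17:-→d18:-→d19:-→d20:-→d21:-→d22:-→d23:-→d24:H7 -> H7
  lookup 136.132.131.51: bits 1 walk d0:-→d1:- -> no-route
  + 0.0.0.0/0 (H3) depth=0
  + 224.0.0.0/4 (H4) depth=4
  + 235.48.0.0/12 (H5) depth=12
  + 193.208.0.0/12 (H7) depth=12
  + 235.57.201.22/32 (H1) depth=32
  lookup 193.208.0.10: bits 110000011101 walk d0:H3→d1:-→d2:-→d3:-→d4:-→d5:-→d6:-→d7:-→d8:-→d9:-→d10:-→d11:-→d12:H7 -> H7
  + 193.221.0.0/16 (H7) depth=16
  lookup 28.150.175.96: bits ε walk d0:H3 -> H3
  lookup 193.208.62.145: bits 110000011101 walk d0:H3→d1:-→d2:-→d3:-→d4:-→d5:-→d6:-→d7:-→d8:-→d9:-→d10:-→d11:-→d12:H7 -> H7
  lookup 224.4.3.36: bits 1110 walk d0:H3→d1:-→d2:-→d3:-→d4:H4 -> H4
  + 193.221.121.218/32 (H7) depth=32
  + 193.221.64.0/18 (H2) depth=18
  + 193.221.121.208/28 (H4) depth=28
  + 193.0.0.0/8 (H4) depth=8
  + 193.128.0.0/9 (H6) depth=9
  + 193.221.121.0/24 (H3) depth=24

== LOOKUPS ==
["H3","H7","H7","no-route","H7","H3","H7","H4"]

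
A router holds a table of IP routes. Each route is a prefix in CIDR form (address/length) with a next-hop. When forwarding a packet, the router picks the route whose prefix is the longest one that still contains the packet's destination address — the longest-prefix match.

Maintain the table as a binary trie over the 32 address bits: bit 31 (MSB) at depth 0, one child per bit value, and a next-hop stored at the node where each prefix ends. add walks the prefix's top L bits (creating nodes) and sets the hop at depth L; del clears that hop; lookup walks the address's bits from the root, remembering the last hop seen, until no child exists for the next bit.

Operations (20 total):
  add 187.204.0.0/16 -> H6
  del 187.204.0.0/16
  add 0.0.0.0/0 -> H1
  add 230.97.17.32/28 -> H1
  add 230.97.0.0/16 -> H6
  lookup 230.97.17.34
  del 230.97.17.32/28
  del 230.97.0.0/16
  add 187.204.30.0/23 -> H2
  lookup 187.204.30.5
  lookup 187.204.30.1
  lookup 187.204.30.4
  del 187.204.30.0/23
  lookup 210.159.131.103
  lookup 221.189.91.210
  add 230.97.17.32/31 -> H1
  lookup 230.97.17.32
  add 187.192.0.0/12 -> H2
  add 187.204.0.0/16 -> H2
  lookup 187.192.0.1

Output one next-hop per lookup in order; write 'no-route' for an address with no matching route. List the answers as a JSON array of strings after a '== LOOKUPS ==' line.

Process each operation:
  + 187.204.0.0/16 (H6) depth=16
  del 187.204.0.0/16 (clear depth 16)
  + 0.0.0.0/0 (H1) depth=0
  + 230.97.17.32/28 (H1) depth=28
  + 230.97.0.0/16 (H6) depth=16
  ? 230.97.17.34  path d0:H1→d1:-→d2:-→d3:-→d4:-→d5:-→d6:-→d7:-→d8:-→d9:-→d10:-→d11:-→d12:-→d13:-→d14:-→d15:-→d16:H6→d17:-→d18:-→d19:-→d20:-→d21:-→d22:-→d23:-→d24:-→d25:-→d26:-→d27:-→d28:H1  best=H1
  del 230.97.17.32/28 (clear depth 28)
  del 230.97.0.0/16 (clear depth 16)
  + 187.204.30.0/23 (H2) depth=23
  ? 187.204.30.5  path d0:H1→d1:-→d2:-→d3:-→d4:-→d5:-→d6:-→d7:-→d8:-→d9:-→d10:-→d11:-→d12:-→d13:-→d14:-→d15:-→d16:-→d17:-→d18:-→d19:-→d20:-→d21:-→d22:-→d23:H2  best=H2
  ? 187.204.30.1  path d0:H1→d1:-→d2:-→d3:-→d4:-→d5:-→d6:-→d7:-→d8:-→d9:-→d10:-→d11:-→d12:-→d13:-→d14:-→d15:-→d16:-→d17:-→d18:-→d19:-→d20:-→d21:-→d22:-→d23:H2  best=H2
  ? 187.204.30.4  path d0:H1→d1:-→d2:-→d3:-→d4:-→d5:-→d6:-→d7:-→d8:-→d9:-→d10:-→d11:-→d12:-→d13:-→d14:-→d15:-→d16:-→d17:-→d18:-→d19:-→d20:-→d21:-→d22:-→d23:H2  best=H2
  del 187.204.30.0/23 (clear depth 23)
  ? 210.159.131.103  path d0:H1→d1:-→d2:-  best=H1
  ? 221.189.91.210  path d0:H1→d1:-→d2:-  best=H1
  + 230.97.17.32/31 (H1) depth=31
  ? 230.97.17.32  path d0:H1→d1:-→d2:-→d3:-→d4:-→d5:-→d6:-→d7:-→d8:-→d9:-→d10:-→d11:-→d12:-→d13:-→d14:-→d15:-→d16:-→d17:-→d18:-→d19:-→d20:-→d21:-→d22:-→d23:-→d24:-→d25:-→d26:-→d27:-→d28:-→d29:-→d30:-→d31:H1  best=H1
  + 187.192.0.0/12 (H2) depth=12
  + 187.204.0.0/16 (H2) depth=16
  ? 187.192.0.1  path d0:H1→d1:-→d2:-→d3:-→d4:-→d5:-→d6:-→d7:-→d8:-→d9:-→d10:-→d11:-→d12:H2  best=H2

== LOOKUPS ==
["H1","H2","H2","H2","H1","H1","H1","H2"]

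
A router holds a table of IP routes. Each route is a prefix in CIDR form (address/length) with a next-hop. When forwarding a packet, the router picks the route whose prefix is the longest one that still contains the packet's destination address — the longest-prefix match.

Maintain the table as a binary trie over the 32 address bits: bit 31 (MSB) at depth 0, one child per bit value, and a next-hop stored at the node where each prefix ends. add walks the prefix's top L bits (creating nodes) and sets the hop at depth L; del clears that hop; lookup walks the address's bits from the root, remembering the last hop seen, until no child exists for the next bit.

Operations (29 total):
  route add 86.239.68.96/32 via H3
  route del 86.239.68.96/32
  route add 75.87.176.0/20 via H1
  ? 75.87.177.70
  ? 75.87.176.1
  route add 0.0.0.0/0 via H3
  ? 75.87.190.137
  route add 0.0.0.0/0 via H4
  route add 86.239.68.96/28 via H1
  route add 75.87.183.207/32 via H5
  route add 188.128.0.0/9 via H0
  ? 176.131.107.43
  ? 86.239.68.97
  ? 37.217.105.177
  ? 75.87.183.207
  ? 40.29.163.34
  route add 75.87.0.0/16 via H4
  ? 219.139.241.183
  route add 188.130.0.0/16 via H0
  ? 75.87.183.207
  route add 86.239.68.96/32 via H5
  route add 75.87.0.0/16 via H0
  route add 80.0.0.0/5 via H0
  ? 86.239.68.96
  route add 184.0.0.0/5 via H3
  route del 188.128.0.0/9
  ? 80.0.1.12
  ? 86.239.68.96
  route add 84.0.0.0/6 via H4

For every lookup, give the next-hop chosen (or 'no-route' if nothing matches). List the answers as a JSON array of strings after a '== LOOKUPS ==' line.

Trace:
  + 86.239.68.96/32 (H3) depth=32
  - 86.239.68.96/32 clear@32
  + 75.87.176.0/20 (H1) depth=20
  lookup 75.87.177.70: bits 01001011010101111011 walk d0:-→d1:-→d2:-→d3:-→d4:-→d5:-→d6:-→d7:-→d8:-→d9:-→d10:-→d11:-→d12:-→d13:-→d14:-→d15:-→d16:-→d17:-→d18:-→d19:-→d20:H1 -> H1
  lookup 75.87.176.1: bits 01001011010101111011 walk d0:-→d1:-→d2:-→d3:-→d4:-→d5:-→d6:-→d7:-→d8:-→d9:-→d10:-→d11:-→d12:-→d13:-→d14:-→d15:-→d16:-→d17:-→d18:-→d19:-→d20:H1 -> H1
  + 0.0.0.0/0 (H3) depth=0
  lookup 75.87.190.137: bits 01001011010101111011 walk d0:H3→d1:-→d2:-→d3:-→d4:-→d5:-→d6:-→d7:-→d8:-→d9:-→d10:-→d11:-→d12:-→d13:-→d14:-→d15:-→d16:-→d17:-→d18:-→d19:-→d20:H1 -> H1
  + 0.0.0.0/0 (H4) depth=0
  + 86.239.68.96/28 (H1) depth=28
  + 75.87.183.207/32 (H5) depth=32
  + 188.128.0.0/9 (H0) depth=9
  lookup 176.131.107.43: bits 1011 walk d0:H4→d1:-→d2:-→d3:-→d4:- -> H4
  lookup 86.239.68.97: bits 0101011011101111010001000110000 walk d0:H4→d1:-→d2:-→d3:-→d4:-→d5:-→d6:-→d7:-→d8:-→d9:-→d10:-→d11:-→d12:-→d13:-→d14:-→d15:-→d16:-→d17:-→d18:-→d19:-→d20:-→d21:-→d22:-→d23:-→d24:-→d25:-→d26:-→d27:-→d28:H1→d29:-→d30:-→d31:- -> H1
  lookup 37.217.105.177: bits 0 walk d0:H4→d1:- -> H4
  lookup 75.87.183.207: bits 01001011010101111011011111001111 walk d0:H4→d1:-→d2:-→d3:-→d4:-→d5:-→d6:-→d7:-→d8:-→d9:-→d10:-→d11:-→d12:-→d13:-→d14:-→d15:-→d16:-→d17:-→d18:-→d19:-→d20:H1→d21:-→d22:-→d23:-→d24:-→d25:-→d26:-→d27:-→d28:-→d29:-→d30:-→d31:-→d32:H5 -> H5
  lookup 40.29.163.34: bits 0 walk d0:H4→d1:- -> H4
  + 75.87.0.0/16 (H4) depth=16
  lookup 219.139.241.183: bits 1 walk d0:H4→d1:- -> H4
  + 188.130.0.0/16 (H0) depth=16
  lookup 75.87.183.207: bits 01001011010101111011011111001111 walk d0:H4→d1:-→d2:-→d3:-→d4:-→d5:-→d6:-→d7:-→d8:-→d9:-→d10:-→d11:-→d12:-→d13:-→d14:-→d15:-→d16:H4→d17:-→d18:-→d19:-→d20:H1→d21:-→d22:-→d23:-→d24:-→d25:-→d26:-→d27:-→d28:-→d29:-→d30:-→d31:-→d32:H5 -> H5
  + 86.239.68.96/32 (H5) depth=32
  + 75.87.0.0/16 (H0) depth=16
  + 80.0.0.0/5 (H0) depth=5
  lookup 86.239.68.96: bits 01010110111011110100010001100000 walk d0:H4→d1:-→d2:-→d3:-→d4:-→d5:H0→d6:-→d7:-→d8:-→d9:-→d10:-→d11:-→d12:-→d13:-→d14:-→d15:-→d16:-→d17:-→d18:-→d19:-→d20:-→d21:-→d22:-→d23:-→d24:-→d25:-→d26:-→d27:-→d28:H1→d29:-→d30:-→d31:-→d32:H5 -> H5
  + 184.0.0.0/5 (H3) depth=5
  - 188.128.0.0/9 clear@9
  lookup 80.0.1.12: bits 01010 walk d0:H4→d1:-→d2:-→d3:-→d4:-→d5:H0 -> H0
  lookup 86.239.68.96: bits 01010110111011110100010001100000 walk d0:H4→d1:-→d2:-→d3:-→d4:-→d5:H0→d6:-→d7:-→d8:-→d9:-→d10:-→d11:-→d12:-→d13:-→d14:-→d15:-→d16:-→d17:-→d18:-→d19:-→d20:-→d21:-→d22:-→d23:-→d24:-→d25:-→d26:-→d27:-→d28:H1→d29:-→d30:-→d31:-→d32:H5 -> H5
  + 84.0.0.0/6 (H4) depth=6

== LOOKUPS ==
["H1","H1","H1","H4","H1","H4","H5","H4","H4","H5","H5","H0","H5"]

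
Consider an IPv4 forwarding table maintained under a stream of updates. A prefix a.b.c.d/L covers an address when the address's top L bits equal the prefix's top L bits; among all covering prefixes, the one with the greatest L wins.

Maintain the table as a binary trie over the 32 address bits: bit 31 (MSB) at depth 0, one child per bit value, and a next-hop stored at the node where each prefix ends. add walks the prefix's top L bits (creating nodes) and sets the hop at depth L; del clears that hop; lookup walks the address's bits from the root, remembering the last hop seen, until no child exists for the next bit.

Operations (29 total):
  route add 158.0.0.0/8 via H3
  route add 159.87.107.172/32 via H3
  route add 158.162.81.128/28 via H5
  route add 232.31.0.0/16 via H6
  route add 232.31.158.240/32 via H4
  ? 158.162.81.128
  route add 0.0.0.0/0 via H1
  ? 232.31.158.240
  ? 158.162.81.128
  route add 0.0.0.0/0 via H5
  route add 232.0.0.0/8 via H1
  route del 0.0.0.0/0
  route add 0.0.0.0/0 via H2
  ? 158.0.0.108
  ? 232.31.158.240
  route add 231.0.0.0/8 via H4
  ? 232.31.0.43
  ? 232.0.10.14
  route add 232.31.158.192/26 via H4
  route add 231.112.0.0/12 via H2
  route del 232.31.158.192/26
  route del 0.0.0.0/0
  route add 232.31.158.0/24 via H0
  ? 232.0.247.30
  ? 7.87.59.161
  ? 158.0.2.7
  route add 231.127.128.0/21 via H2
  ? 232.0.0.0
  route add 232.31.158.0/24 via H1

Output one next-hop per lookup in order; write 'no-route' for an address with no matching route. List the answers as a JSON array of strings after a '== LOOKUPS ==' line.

Process each operation:
  add 158.0.0.0/8 -> H3 at depth 8
  add 159.87.107.172/32 -> H3 at depth 32
  add 158.162.81.128/28 -> H5 at depth 28
  add 232.31.0.0/16 -> H6 at depth 16
  add 232.31.158.240/32 -> H4 at depth 32
  Q 158.162.81.128: descend 1001111010100010010100011000 ; hops seen [H3,H5] ; pick H5
  add 0.0.0.0/0 -> H1 at depth 0
  Q 232.31.158.240: descend 11101000000111111001111011110000 ; hops seen [H1,H6,H4] ; pick H4
  Q 158.162.81.128: descend 1001111010100010010100011000 ; hops seen [H1,H3,H5] ; pick H5
  add 0.0.0.0/0 -> H5 at depth 0
  add 232.0.0.0/8 -> H1 at depth 8
  - 0.0.0.0/0 clear@0
  add 0.0.0.0/0 -> H2 at depth 0
  Q 158.0.0.108: descend 10011110 ; hops seen [H2,H3] ; pick H3
  Q 232.31.158.240: descend 11101000000111111001111011110000 ; hops seen [H2,H1,H6,H4] ; pick H4
  add 231.0.0.0/8 -> H4 at depth 8
  Q 232.31.0.43: descend 1110100000011111 ; hops seen [H2,H1,H6] ; pick H6
  Q 232.0.10.14: descend 11101000000 ; hops seen [H2,H1] ; pick H1
  add 232.31.158.192/26 -> H4 at depth 26
  add 231.112.0.0/12 -> H2 at depth 12
  - 232.31.158.192/26 clear@26
  - 0.0.0.0/0 clear@0
  add 232.31.158.0/24 -> H0 at depth 24
  Q 232.0.247.30: descend 11101000000 ; hops seen [H1] ; pick H1
  Q 7.87.59.161: descend ε ; hops seen [∅] ; pick no-route
  Q 158.0.2.7: descend 10011110 ; hops seen [H3] ; pick H3
  add 231.127.128.0/21 -> H2 at depth 21
  Q 232.0.0.0: descend 11101000000 ; hops seen [H1] ; pick H1
  add 232.31.158.0/24 -> H1 at depth 24

== LOOKUPS ==
["H5","H4","H5","H3","H4","H6","H1","H1","no-route","H3","H1"]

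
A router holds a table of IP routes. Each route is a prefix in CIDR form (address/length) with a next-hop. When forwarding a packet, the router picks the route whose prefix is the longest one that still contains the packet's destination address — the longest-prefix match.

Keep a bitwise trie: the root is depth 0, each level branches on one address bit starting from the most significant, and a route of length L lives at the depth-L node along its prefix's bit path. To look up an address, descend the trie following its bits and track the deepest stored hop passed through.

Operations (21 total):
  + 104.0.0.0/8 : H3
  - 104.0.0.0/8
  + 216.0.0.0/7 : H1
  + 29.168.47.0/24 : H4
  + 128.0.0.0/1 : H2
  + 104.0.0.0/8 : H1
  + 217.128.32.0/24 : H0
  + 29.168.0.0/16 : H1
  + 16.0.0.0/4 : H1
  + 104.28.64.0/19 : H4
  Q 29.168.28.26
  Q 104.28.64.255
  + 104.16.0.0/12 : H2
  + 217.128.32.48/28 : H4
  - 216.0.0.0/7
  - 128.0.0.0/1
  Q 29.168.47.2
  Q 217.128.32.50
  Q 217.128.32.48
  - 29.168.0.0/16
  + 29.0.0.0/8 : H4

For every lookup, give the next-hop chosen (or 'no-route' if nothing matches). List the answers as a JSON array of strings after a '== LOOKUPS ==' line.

Trace:
  add 104.0.0.0/8 -> H3 at depth 8
  - 104.0.0.0/8 clear@8
  add 216.0.0.0/7 -> H1 at depth 7
  add 29.168.47.0/24 -> H4 at depth 24
  add 128.0.0.0/1 -> H2 at depth 1
  add 104.0.0.0/8 -> H1 at depth 8
  add 217.128.32.0/24 -> H0 at depth 24
  add 29.168.0.0/16 -> H1 at depth 16
  add 16.0.0.0/4 -> H1 at depth 4
  add 104.28.64.0/19 -> H4 at depth 19
  Q 29.168.28.26: descend 000111011010100000 ; hops seen [H1,H1] ; pick H1
  Q 104.28.64.255: descend 0110100000011100010 ; hops seen [H1,H4] ; pick H4
  add 104.16.0.0/12 -> H2 at depth 12
  add 217.128.32.48/28 -> H4 at depth 28
  - 216.0.0.0/7 clear@7
  - 128.0.0.0/1 clear@1
  Q 29.168.47.2: descend 000111011010100000101111 ; hops seen [H1,H1,H4] ; pick H4
  Q 217.128.32.50: descend 1101100110000000001000000011 ; hops seen [H0,H4] ; pick H4
  Q 217.128.32.48: descend 1101100110000000001000000011 ; hops seen [H0,H4] ; pick H4
  - 29.168.0.0/16 clear@16
  add 29.0.0.0/8 -> H4 at depth 8

== LOOKUPS ==
["H1","H4","H4","H4","H4"]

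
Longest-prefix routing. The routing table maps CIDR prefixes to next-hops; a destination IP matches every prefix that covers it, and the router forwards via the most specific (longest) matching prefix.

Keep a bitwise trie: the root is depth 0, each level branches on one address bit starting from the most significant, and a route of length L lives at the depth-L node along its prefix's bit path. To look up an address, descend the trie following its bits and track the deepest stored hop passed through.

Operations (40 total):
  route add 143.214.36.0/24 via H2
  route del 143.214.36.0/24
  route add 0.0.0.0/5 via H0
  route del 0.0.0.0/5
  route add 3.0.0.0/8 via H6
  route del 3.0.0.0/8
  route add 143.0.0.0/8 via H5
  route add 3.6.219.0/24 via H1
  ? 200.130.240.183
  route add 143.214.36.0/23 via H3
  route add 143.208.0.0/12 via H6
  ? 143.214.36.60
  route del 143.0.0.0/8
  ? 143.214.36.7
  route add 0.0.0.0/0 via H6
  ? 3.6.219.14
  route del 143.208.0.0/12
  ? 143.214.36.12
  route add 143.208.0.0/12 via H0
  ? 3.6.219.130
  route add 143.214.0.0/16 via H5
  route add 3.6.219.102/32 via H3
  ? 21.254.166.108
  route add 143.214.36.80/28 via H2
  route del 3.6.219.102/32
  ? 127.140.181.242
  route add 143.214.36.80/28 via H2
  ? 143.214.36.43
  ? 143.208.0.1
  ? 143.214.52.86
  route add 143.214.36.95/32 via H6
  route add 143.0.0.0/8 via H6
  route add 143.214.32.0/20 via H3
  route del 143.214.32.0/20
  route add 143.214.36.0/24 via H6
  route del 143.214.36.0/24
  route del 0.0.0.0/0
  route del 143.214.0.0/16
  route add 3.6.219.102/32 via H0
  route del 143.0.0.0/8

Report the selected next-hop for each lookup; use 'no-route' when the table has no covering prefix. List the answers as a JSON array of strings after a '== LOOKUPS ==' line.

Process each operation:
  add 143.214.36.0/24 -> H2 at depth 24
  del 143.214.36.0/24 (clear depth 24)
  add 0.0.0.0/5 -> H0 at depth 5
  del 0.0.0.0/5 (clear depth 5)
  add 3.0.0.0/8 -> H6 at depth 8
  del 3.0.0.0/8 (clear depth 8)
  add 143.0.0.0/8 -> H5 at depth 8
  add 3.6.219.0/24 -> H1 at depth 24
  ? 200.130.240.183  path d0:-→d1:-  best=no-route
  add 143.214.36.0/23 -> H3 at depth 23
  add 143.208.0.0/12 -> H6 at depth 12
  ? 143.214.36.60  path d0:-→d1:-→d2:-→d3:-→d4:-→d5:-→d6:-→d7:-→d8:H5→d9:-→d10:-→d11:-→d12:H6→d13:-→d14:-→d15:-→d16:-→d17:-→d18:-→d19:-→d20:-→d21:-→d22:-→d23:H3→d24:-  best=H3
  del 143.0.0.0/8 (clear depth 8)
  ? 143.214.36.7  path d0:-→d1:-→d2:-→d3:-→d4:-→d5:-→d6:-→d7:-→d8:-→d9:-→d10:-→d11:-→d12:H6→d13:-→d14:-→d15:-→d16:-→d17:-→d18:-→d19:-→d20:-→d21:-→d22:-→d23:H3→d24:-  best=H3
  add 0.0.0.0/0 -> H6 at depth 0
  ? 3.6.219.14  path d0:H6→d1:-→d2:-→d3:-→d4:-→d5:-→d6:-→d7:-→d8:-→d9:-→d10:-→d11:-→d12:-→d13:-→d14:-→d15:-→d16:-→d17:-→d18:-→d19:-→d20:-→d21:-→d22:-→d23:-→d24:H1  best=H1
  del 143.208.0.0/12 (clear depth 12)
  ? 143.214.36.12  path d0:H6→d1:-→d2:-→d3:-→d4:-→d5:-→d6:-→d7:-→d8:-→d9:-→d10:-→d11:-→d12:-→d13:-→d14:-→d15:-→d16:-→d17:-→d18:-→d19:-→d20:-→d21:-→d22:-→d23:H3→d24:-  best=H3
  add 143.208.0.0/12 -> H0 at depth 12
  ? 3.6.219.130  path d0:H6→d1:-→d2:-→d3:-→d4:-→d5:-→d6:-→d7:-→d8:-→d9:-→d10:-→d11:-→d12:-→d13:-→d14:-→d15:-→d16:-→d17:-→d18:-→d19:-→d20:-→d21:-→d22:-→d23:-→d24:H1  best=H1
  add 143.214.0.0/16 -> H5 at depth 16
  add 3.6.219.102/32 -> H3 at depth 32
  ? 21.254.166.108  path d0:H6→d1:-→d2:-→d3:-  best=H6
  add 143.214.36.80/28 -> H2 at depth 28
  del 3.6.219.102/32 (clear depth 32)
  ? 127.140.181.242  path d0:H6→d1:-  best=H6
  add 143.214.36.80/28 -> H2 at depth 28
  ? 143.214.36.43  path d0:H6→d1:-→d2:-→d3:-→d4:-→d5:-→d6:-→d7:-→d8:-→d9:-→d10:-→d11:-→d12:H0→d13:-→d14:-→d15:-→d16:H5→d17:-→d18:-→d19:-→d20:-→d21:-→d22:-→d23:H3→d24:-→d25:-  best=H3
  ? 143.208.0.1  path d0:H6→d1:-→d2:-→d3:-→d4:-→d5:-→d6:-→d7:-→d8:-→d9:-→d10:-→d11:-→d12:H0→d13:-  best=H0
  ? 143.214.52.86  path d0:H6→d1:-→d2:-→d3:-→d4:-→d5:-→d6:-→d7:-→d8:-→d9:-→d10:-→d11:-→d12:H0→d13:-→d14:-→d15:-→d16:H5→d17:-→d18:-→d19:-  best=H5
  add 143.214.36.95/32 -> H6 at depth 32
  add 143.0.0.0/8 -> H6 at depth 8
  add 143.214.32.0/20 -> H3 at depth 20
  del 143.214.32.0/20 (clear depth 20)
  add 143.214.36.0/24 -> H6 at depth 24
  del 143.214.36.0/24 (clear depth 24)
  del 0.0.0.0/0 (clear depth 0)
  del 143.214.0.0/16 (clear depth 16)
  add 3.6.219.102/32 -> H0 at depth 32
  del 143.0.0.0/8 (clear depth 8)

== LOOKUPS ==
["no-route","H3","H3","H1","H3","H1","H6","H6","H3","H0","H5"]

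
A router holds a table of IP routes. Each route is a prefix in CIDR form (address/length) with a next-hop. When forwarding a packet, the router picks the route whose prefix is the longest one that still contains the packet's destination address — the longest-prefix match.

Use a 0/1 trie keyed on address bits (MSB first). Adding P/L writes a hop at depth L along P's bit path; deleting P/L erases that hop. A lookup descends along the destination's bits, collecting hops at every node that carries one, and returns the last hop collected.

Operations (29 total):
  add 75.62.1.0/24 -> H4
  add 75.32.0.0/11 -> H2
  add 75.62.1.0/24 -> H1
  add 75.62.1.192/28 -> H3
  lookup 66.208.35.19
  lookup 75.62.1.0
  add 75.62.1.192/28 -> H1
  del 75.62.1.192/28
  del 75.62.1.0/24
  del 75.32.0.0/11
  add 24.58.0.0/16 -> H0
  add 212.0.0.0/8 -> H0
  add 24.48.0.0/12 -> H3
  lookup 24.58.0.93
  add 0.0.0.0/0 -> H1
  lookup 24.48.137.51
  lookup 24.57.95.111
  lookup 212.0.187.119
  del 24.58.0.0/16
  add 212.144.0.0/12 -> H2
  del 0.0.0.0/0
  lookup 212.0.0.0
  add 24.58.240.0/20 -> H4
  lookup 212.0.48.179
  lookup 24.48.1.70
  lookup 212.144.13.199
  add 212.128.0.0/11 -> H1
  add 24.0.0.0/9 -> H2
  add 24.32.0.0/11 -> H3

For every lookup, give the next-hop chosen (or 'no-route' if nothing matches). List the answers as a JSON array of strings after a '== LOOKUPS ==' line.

Process each operation:
  add 75.62.1.0/24 -> H4 at depth 24
  add 75.32.0.0/11 -> H2 at depth 11
  add 75.62.1.0/24 -> H1 at depth 24
  add 75.62.1.192/28 -> H3 at depth 28
  ? 66.208.35.19  path d0:-→d1:-→d2:-→d3:-→d4:-  best=no-route
  ? 75.62.1.0  path d0:-→d1:-→d2:-→d3:-→d4:-→d5:-→d6:-→d7:-→d8:-→d9:-→d10:-→d11:H2→d12:-→d13:-→d14:-→d15:-→d16:-→d17:-→d18:-→d19:-→d20:-→d21:-→d22:-→d23:-→d24:H1  best=H1
  add 75.62.1.192/28 -> H1 at depth 28
  - 75.62.1.192/28 clear@28
  - 75.62.1.0/24 clear@24
  - 75.32.0.0/11 clear@11
  add 24.58.0.0/16 -> H0 at depth 16
  add 212.0.0.0/8 -> H0 at depth 8
  add 24.48.0.0/12 -> H3 at depth 12
  ? 24.58.0.93  path d0:-→d1:-→d2:-→d3:-→d4:-→d5:-→d6:-→d7:-→d8:-→d9:-→d10:-→d11:-→d12:H3→d13:-→d14:-→d15:-→d16:H0  best=H0
  add 0.0.0.0/0 -> H1 at depth 0
  ? 24.48.137.51  path d0:H1→d1:-→d2:-→d3:-→d4:-→d5:-→d6:-→d7:-→d8:-→d9:-→d10:-→d11:-→d12:H3  best=H3
  ? 24.57.95.111  path d0:H1→d1:-→d2:-→d3:-→d4:-→d5:-→d6:-→d7:-→d8:-→d9:-→d10:-→d11:-→d12:H3→d13:-→d14:-  best=H3
  ? 212.0.187.119  path d0:H1→d1:-→d2:-→d3:-→d4:-→d5:-→d6:-→d7:-→d8:H0  best=H0
  - 24.58.0.0/16 clear@16
  add 212.144.0.0/12 -> H2 at depth 12
  - 0.0.0.0/0 clear@0
  ? 212.0.0.0  path d0:-→d1:-→d2:-→d3:-→d4:-→d5:-→d6:-→d7:-→d8:H0  best=H0
  add 24.58.240.0/20 -> H4 at depth 20
  ? 212.0.48.179  path d0:-→d1:-→d2:-→d3:-→d4:-→d5:-→d6:-→d7:-→d8:H0  best=H0
  ? 24.48.1.70  path d0:-→d1:-→d2:-→d3:-→d4:-→d5:-→d6:-→d7:-→d8:-→d9:-→d10:-→d11:-→d12:H3  best=H3
  ? 212.144.13.199  path d0:-→d1:-→d2:-→d3:-→d4:-→d5:-→d6:-→d7:-→d8:H0→d9:-→d10:-→d11:-→d12:H2  best=H2
  add 212.128.0.0/11 -> H1 at depth 11
  add 24.0.0.0/9 -> H2 at depth 9
  add 24.32.0.0/11 -> H3 at depth 11

== LOOKUPS ==
["no-route","H1","H0","H3","H3","H0","H0","H0","H3","H2"]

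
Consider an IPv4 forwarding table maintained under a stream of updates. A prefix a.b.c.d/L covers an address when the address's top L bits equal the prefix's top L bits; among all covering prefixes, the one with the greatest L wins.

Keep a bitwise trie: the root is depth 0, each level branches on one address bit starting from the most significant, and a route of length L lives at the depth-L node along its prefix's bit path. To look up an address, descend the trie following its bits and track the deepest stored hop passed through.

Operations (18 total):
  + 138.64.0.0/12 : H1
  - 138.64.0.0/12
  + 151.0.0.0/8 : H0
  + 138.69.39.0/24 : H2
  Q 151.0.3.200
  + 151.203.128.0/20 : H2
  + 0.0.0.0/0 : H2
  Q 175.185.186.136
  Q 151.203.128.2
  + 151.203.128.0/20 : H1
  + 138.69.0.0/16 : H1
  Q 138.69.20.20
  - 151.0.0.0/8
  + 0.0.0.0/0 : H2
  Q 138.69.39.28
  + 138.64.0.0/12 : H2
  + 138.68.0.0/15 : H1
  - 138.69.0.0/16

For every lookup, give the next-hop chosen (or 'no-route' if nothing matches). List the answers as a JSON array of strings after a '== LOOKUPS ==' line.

Process each operation:
  + 138.64.0.0/12 (H1) depth=12
  - 138.64.0.0/12 clear@12
  + 151.0.0.0/8 (H0) depth=8
  + 138.69.39.0/24 (H2) depth=24
  ? 151.0.3.200  path d0:-→d1:-→d2:-→d3:-→d4:-→d5:-→d6:-→d7:-→d8:H0  best=H0
  + 151.203.128.0/20 (H2) depth=20
  + 0.0.0.0/0 (H2) depth=0
  ? 175.185.186.136  path d0:H2→d1:-→d2:-  best=H2
  ? 151.203.128.2  path d0:H2→d1:-→d2:-→d3:-→d4:-→d5:-→d6:-→d7:-→d8:H0→d9:-→d10:-→d11:-→d12:-→d13:-→d14:-→d15:-→d16:-→d17:-→d18:-→d19:-→d20:H2  best=H2
  + 151.203.128.0/20 (H1) depth=20
  + 138.69.0.0/16 (H1) depth=16
  ? 138.69.20.20  path d0:H2→d1:-→d2:-→d3:-→d4:-→d5:-→d6:-→d7:-→d8:-→d9:-→d10:-→d11:-→d12:-→d13:-→d14:-→d15:-→d16:H1→d17:-→d18:-  best=H1
  - 151.0.0.0/8 clear@8
  + 0.0.0.0/0 (H2) depth=0
  ? 138.69.39.28  path d0:H2→d1:-→d2:-→d3:-→d4:-→d5:-→d6:-→d7:-→d8:-→d9:-→d10:-→d11:-→d12:-→d13:-→d14:-→d15:-→d16:H1→d17:-→d18:-→d19:-→d20:-→d21:-→d22:-→d23:-→d24:H2  best=H2
  + 138.64.0.0/12 (H2) depth=12
  + 138.68.0.0/15 (H1) depth=15
  - 138.69.0.0/16 clear@16

== LOOKUPS ==
["H0","H2","H2","H1","H2"]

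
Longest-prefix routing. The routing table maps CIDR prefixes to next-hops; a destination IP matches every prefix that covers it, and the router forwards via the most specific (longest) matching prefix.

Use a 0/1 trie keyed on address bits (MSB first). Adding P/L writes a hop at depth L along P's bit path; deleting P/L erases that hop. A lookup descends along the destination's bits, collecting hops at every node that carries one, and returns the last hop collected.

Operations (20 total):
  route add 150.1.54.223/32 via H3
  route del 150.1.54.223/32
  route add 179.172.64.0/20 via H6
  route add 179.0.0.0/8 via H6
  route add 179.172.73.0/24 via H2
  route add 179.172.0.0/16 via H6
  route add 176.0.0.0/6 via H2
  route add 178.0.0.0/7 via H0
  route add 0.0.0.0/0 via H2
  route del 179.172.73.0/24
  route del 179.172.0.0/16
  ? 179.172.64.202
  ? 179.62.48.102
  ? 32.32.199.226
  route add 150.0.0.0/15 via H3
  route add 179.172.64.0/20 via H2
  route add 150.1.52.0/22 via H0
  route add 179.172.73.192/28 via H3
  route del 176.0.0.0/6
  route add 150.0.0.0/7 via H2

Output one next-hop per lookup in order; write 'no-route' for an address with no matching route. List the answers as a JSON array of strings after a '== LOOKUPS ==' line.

Apply in order:
  + 150.1.54.223/32 (H3) depth=32
  del 150.1.54.223/32 (clear depth 32)
  + 179.172.64.0/20 (H6) depth=20
  + 179.0.0.0/8 (H6) depth=8
  + 179.172.73.0/24 (H2) depth=24
  + 179.172.0.0/16 (H6) depth=16
  + 176.0.0.0/6 (H2) depth=6
  + 178.0.0.0/7 (H0) depth=7
  + 0.0.0.0/0 (H2) depth=0
  del 179.172.73.0/24 (clear depth 24)
  del 179.172.0.0/16 (clear depth 16)
  ? 179.172.64.202  path d0:H2→d1:-→d2:-→d3:-→d4:-→d5:-→d6:H2→d7:H0→d8:H6→d9:-→d10:-→d11:-→d12:-→d13:-→d14:-→d15:-→d16:-→d17:-→d18:-→d19:-→d20:H6  best=H6
  ? 179.62.48.102  path d0:H2→d1:-→d2:-→d3:-→d4:-→d5:-→d6:H2→d7:H0→d8:H6  best=H6
  ? 32.32.199.226  path d0:H2  best=H2
  + 150.0.0.0/15 (H3) depth=15
  + 179.172.64.0/20 (H2) depth=20
  + 150.1.52.0/22 (H0) depth=22
  + 179.172.73.192/28 (H3) depth=28
  del 176.0.0.0/6 (clear depth 6)
  + 150.0.0.0/7 (H2) depth=7

== LOOKUPS ==
["H6","H6","H2"]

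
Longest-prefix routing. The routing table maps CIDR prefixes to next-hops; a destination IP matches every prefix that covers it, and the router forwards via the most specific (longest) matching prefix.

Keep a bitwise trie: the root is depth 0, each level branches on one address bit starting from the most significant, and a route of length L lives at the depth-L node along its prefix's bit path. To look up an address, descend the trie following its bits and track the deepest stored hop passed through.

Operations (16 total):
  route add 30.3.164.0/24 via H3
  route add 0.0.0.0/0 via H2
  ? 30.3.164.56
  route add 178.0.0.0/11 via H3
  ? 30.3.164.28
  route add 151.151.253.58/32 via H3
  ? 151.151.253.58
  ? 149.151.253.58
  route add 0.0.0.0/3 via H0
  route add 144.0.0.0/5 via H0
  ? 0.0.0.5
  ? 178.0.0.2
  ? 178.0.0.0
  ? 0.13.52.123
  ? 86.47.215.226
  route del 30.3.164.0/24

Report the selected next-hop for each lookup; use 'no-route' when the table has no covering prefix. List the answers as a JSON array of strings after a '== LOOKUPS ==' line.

Apply in order:
  + 30.3.164.0/24 (H3) depth=24
  + 0.0.0.0/0 (H2) depth=0
  Q 30.3.164.56: descend 000111100000001110100100 ; hops seen [H2,H3] ; pick H3
  + 178.0.0.0/11 (H3) depth=11
  Q 30.3.164.28: descend 000111100000001110100100 ; hops seen [H2,H3] ; pick H3
  + 151.151.253.58/32 (H3) depth=32
  Q 151.151.253.58: descend 10010111100101111111110100111010 ; hops seen [H2,H3] ; pick H3
  Q 149.151.253.58: descend 100101 ; hops seen [H2] ; pick H2
  + 0.0.0.0/3 (H0) depth=3
  + 144.0.0.0/5 (H0) depth=5
  Q 0.0.0.5: descend 000 ; hops seen [H2,H0] ; pick H0
  Q 178.0.0.2: descend 10110010000 ; hops seen [H2,H3] ; pick H3
  Q 178.0.0.0: descend 10110010000 ; hops seen [H2,H3] ; pick H3
  Q 0.13.52.123: descend 000 ; hops seen [H2,H0] ; pick H0
  Q 86.47.215.226: descend 0 ; hops seen [H2] ; pick H2
  del 30.3.164.0/24 (clear depth 24)

== LOOKUPS ==
["H3","H3","H3","H2","H0","H3","H3","H0","H2"]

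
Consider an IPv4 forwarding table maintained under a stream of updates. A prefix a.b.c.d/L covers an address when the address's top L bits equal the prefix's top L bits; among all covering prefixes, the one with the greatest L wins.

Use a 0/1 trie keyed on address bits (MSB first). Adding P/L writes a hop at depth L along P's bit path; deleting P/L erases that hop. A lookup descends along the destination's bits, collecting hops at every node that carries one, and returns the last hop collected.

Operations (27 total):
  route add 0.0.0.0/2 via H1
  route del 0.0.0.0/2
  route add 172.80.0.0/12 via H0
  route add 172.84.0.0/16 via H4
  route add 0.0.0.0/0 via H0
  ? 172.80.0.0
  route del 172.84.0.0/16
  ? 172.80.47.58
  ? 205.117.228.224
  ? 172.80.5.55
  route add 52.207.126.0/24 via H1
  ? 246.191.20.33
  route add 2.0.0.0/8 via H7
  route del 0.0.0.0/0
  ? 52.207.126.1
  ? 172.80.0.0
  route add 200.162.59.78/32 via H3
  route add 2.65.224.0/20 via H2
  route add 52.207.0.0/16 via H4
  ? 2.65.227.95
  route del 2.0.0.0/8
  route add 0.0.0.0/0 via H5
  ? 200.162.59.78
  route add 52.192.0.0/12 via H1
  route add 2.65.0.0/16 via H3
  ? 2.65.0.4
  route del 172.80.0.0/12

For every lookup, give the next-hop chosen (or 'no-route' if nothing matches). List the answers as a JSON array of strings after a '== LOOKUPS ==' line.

Process each operation:
  add 0.0.0.0/2 -> H1 at depth 2
  - 0.0.0.0/2 clear@2
  add 172.80.0.0/12 -> H0 at depth 12
  add 172.84.0.0/16 -> H4 at depth 16
  add 0.0.0.0/0 -> H0 at depth 0
  ? 172.80.0.0  path d0:H0→d1:-→d2:-→d3:-→d4:-→d5:-→d6:-→d7:-→d8:-→d9:-→d10:-→d11:-→d12:H0→d13:-  best=H0
  - 172.84.0.0/16 clear@16
  ? 172.80.47.58  path d0:H0→d1:-→d2:-→d3:-→d4:-→d5:-→d6:-→d7:-→d8:-→d9:-→d10:-→d11:-→d12:H0→d13:-  best=H0
  ? 205.117.228.224  path d0:H0→d1:-  best=H0
  ? 172.80.5.55  path d0:H0→d1:-→d2:-→d3:-→d4:-→d5:-→d6:-→d7:-→d8:-→d9:-→d10:-→d11:-→d12:H0→d13:-  best=H0
  add 52.207.126.0/24 -> H1 at depth 24
  ? 246.191.20.33  path d0:H0→d1:-  best=H0
  add 2.0.0.0/8 -> H7 at depth 8
  - 0.0.0.0/0 clear@0
  ? 52.207.126.1  path d0:-→d1:-→d2:-→d3:-→d4:-→d5:-→d6:-→d7:-→d8:-→d9:-→d10:-→d11:-→d12:-→d13:-→d14:-→d15:-→d16:-→d17:-→d18:-→d19:-→d20:-→d21:-→d22:-→d23:-→d24:H1  best=H1
  ? 172.80.0.0  path d0:-→d1:-→d2:-→d3:-→d4:-→d5:-→d6:-→d7:-→d8:-→d9:-→d10:-→d11:-→d12:H0→d13:-  best=H0
  add 200.162.59.78/32 -> H3 at depth 32
  add 2.65.224.0/20 -> H2 at depth 20
  add 52.207.0.0/16 -> H4 at depth 16
  ? 2.65.227.95  path d0:-→d1:-→d2:-→d3:-→d4:-→d5:-→d6:-→d7:-→d8:H7→d9:-→d10:-→d11:-→d12:-→d13:-→d14:-→d15:-→d16:-→d17:-→d18:-→d19:-→d20:H2  best=H2
  - 2.0.0.0/8 clear@8
  add 0.0.0.0/0 -> H5 at depth 0
  ? 200.162.59.78  path d0:H5→d1:-→d2:-→d3:-→d4:-→d5:-→d6:-→d7:-→d8:-→d9:-→d10:-→d11:-→d12:-→d13:-→d14:-→d15:-→d16:-→d17:-→d18:-→d19:-→d20:-→d21:-→d22:-→d23:-→d24:-→d25:-→d26:-→d27:-→d28:-→d29:-→d30:-→d31:-→d32:H3  best=H3
  add 52.192.0.0/12 -> H1 at depth 12
  add 2.65.0.0/16 -> H3 at depth 16
  ? 2.65.0.4  path d0:H5→d1:-→d2:-→d3:-→d4:-→d5:-→d6:-→d7:-→d8:-→d9:-→d10:-→d11:-→d12:-→d13:-→d14:-→d15:-→d16:H3  best=H3
  - 172.80.0.0/12 clear@12

== LOOKUPS ==
["H0","H0","H0","H0","H0","H1","H0","H2","H3","H3"]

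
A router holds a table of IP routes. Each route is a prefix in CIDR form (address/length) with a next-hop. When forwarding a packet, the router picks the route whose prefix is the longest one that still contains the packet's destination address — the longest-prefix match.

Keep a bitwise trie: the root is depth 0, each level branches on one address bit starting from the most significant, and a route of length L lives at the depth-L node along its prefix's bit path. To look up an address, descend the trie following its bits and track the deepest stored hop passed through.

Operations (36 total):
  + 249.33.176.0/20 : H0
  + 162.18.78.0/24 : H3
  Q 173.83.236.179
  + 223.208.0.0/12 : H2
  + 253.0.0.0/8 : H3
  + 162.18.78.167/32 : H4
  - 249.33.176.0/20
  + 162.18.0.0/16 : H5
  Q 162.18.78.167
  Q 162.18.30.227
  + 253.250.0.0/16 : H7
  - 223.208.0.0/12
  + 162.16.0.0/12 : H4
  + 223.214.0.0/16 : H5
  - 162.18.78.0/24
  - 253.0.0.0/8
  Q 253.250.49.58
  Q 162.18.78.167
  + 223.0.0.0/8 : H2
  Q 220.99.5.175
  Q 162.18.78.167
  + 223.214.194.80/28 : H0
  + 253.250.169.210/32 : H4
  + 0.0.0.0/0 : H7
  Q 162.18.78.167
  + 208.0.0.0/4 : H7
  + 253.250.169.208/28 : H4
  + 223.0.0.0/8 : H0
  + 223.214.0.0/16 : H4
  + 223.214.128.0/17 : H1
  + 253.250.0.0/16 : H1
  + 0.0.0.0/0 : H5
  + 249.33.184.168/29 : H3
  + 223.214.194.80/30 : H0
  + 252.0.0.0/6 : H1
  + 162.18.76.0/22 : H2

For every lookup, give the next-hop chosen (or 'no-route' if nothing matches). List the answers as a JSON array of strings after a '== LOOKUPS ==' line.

Apply in order:
  add 249.33.176.0/20 -> H0 at depth 20
  add 162.18.78.0/24 -> H3 at depth 24
  ? 173.83.236.179  path d0:-→d1:-→d2:-→d3:-→d4:-  best=no-route
  add 223.208.0.0/12 -> H2 at depth 12
  add 253.0.0.0/8 -> H3 at depth 8
  add 162.18.78.167/32 -> H4 at depth 32
  - 249.33.176.0/20 clear@20
  add 162.18.0.0/16 -> H5 at depth 16
  ? 162.18.78.167  path d0:-→d1:-→d2:-→d3:-→d4:-→d5:-→d6:-→d7:-→d8:-→d9:-→d10:-→d11:-→d12:-→d13:-→d14:-→d15:-→d16:H5→d17:-→d18:-→d19:-→d20:-→d21:-→d22:-→d23:-→d24:H3→d25:-→d26:-→d27:-→d28:-→d29:-→d30:-→d31:-→d32:H4  best=H4
  ? 162.18.30.227  path d0:-→d1:-→d2:-→d3:-→d4:-→d5:-→d6:-→d7:-→d8:-→d9:-→d10:-→d11:-→d12:-→d13:-→d14:-→d15:-→d16:H5→d17:-  best=H5
  add 253.250.0.0/16 -> H7 at depth 16
  - 223.208.0.0/12 clear@12
  add 162.16.0.0/12 -> H4 at depth 12
  add 223.214.0.0/16 -> H5 at depth 16
  - 162.18.78.0/24 clear@24
  - 253.0.0.0/8 clear@8
  ? 253.250.49.58  path d0:-→d1:-→d2:-→d3:-→d4:-→d5:-→d6:-→d7:-→d8:-→d9:-→d10:-→d11:-→d12:-→d13:-→d14:-→d15:-→d16:H7  best=H7
  ? 162.18.78.167  path d0:-→d1:-→d2:-→d3:-→d4:-→d5:-→d6:-→d7:-→d8:-→d9:-→d10:-→d11:-→d12:H4→d13:-→d14:-→d15:-→d16:H5→d17:-→d18:-→d19:-→d20:-→d21:-→d22:-→d23:-→d24:-→d25:-→d26:-→d27:-→d28:-→d29:-→d30:-→d31:-→d32:H4  best=H4
  add 223.0.0.0/8 -> H2 at depth 8
  ? 220.99.5.175  path d0:-→d1:-→d2:-→d3:-→d4:-→d5:-→d6:-  best=no-route
  ? 162.18.78.167  path d0:-→d1:-→d2:-→d3:-→d4:-→d5:-→d6:-→d7:-→d8:-→d9:-→d10:-→d11:-→d12:H4→d13:-→d14:-→d15:-→d16:H5→d17:-→d18:-→d19:-→d20:-→d21:-→d22:-→d23:-→d24:-→d25:-→d26:-→d27:-→d28:-→d29:-→d30:-→d31:-→d32:H4  best=H4
  add 223.214.194.80/28 -> H0 at depth 28
  add 253.250.169.210/32 -> H4 at depth 32
  add 0.0.0.0/0 -> H7 at depth 0
  ? 162.18.78.167  path d0:H7→d1:-→d2:-→d3:-→d4:-→d5:-→d6:-→d7:-→d8:-→d9:-→d10:-→d11:-→d12:H4→d13:-→d14:-→d15:-→d16:H5→d17:-→d18:-→d19:-→d20:-→d21:-→d22:-→d23:-→d24:-→d25:-→d26:-→d27:-→d28:-→d29:-→d30:-→d31:-→d32:H4  best=H4
  add 208.0.0.0/4 -> H7 at depth 4
  add 253.250.169.208/28 -> H4 at depth 28
  add 223.0.0.0/8 -> H0 at depth 8
  add 223.214.0.0/16 -> H4 at depth 16
  add 223.214.128.0/17 -> H1 at depth 17
  add 253.250.0.0/16 -> H1 at depth 16
  add 0.0.0.0/0 -> H5 at depth 0
  add 249.33.184.168/29 -> H3 at depth 29
  add 223.214.194.80/30 -> H0 at depth 30
  add 252.0.0.0/6 -> H1 at depth 6
  add 162.18.76.0/22 -> H2 at depth 22

== LOOKUPS ==
["no-route","H4","H5","H7","H4","no-route","H4","H4"]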